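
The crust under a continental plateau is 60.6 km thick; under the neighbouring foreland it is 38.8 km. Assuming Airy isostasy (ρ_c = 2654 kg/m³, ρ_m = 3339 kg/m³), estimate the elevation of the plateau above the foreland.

4.47 km

Excess crust Δ = 60.6 km − 38.8 km = 21.8 km, split between elevation h and root r with h + r = Δ.
Airy balance ρ_c h = (ρ_m − ρ_c) r gives r = h ρ_c/(ρ_m − ρ_c), so h (1 + ρ_c/(ρ_m − ρ_c)) = Δ, i.e. h = Δ (ρ_m − ρ_c)/ρ_m.
h = 21.8 km × 685/3339 = 4.47 km.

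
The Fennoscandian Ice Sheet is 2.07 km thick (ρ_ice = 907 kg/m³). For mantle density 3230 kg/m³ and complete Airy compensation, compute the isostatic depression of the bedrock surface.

0.581 km

Isostatic balance requires: the ice load ρ_ice t is balanced by mantle displaced below, ρ_m s.
s = t ρ_ice / ρ_m = 2.07 km × 907/3230 = 0.581 km.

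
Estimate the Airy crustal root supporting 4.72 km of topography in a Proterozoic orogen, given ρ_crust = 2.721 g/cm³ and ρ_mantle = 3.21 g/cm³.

26.3 km

In Airy isostatic equilibrium: the weight of the topography is balanced by the buoyancy of the root, ρ_c h = (ρ_m − ρ_c) r.
r = h · ρ_c / (ρ_m − ρ_c) = 4.72 km × 2.721 / (3.21 − 2.721) = 26.3 km.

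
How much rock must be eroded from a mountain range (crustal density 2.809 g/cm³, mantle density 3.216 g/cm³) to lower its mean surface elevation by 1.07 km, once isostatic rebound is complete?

Net drop Δ = e − u = e − e ρ_c/ρ_m = e (ρ_m − ρ_c)/ρ_m.
e = Δ ρ_m/(ρ_m − ρ_c) = 1.07 km × 3.216/0.407 = 8.45 km.

8.45 km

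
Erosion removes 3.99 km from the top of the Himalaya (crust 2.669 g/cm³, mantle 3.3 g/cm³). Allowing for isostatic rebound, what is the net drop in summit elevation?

Rebound u = e ρ_c/ρ_m = 3.99 km × 2.669/3.3 = 3.227 km.
Net surface drop = e − u = 3.99 km − 3.227 km = e (ρ_m − ρ_c)/ρ_m = 0.763 km.

0.763 km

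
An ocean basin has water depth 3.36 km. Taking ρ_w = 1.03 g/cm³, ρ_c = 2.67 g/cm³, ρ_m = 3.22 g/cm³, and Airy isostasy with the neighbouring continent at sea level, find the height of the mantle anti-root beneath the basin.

Balancing pressure at the compensation depth: replacing crust with seawater at the top is compensated by replacing crust with mantle at the base: d (ρ_c − ρ_w) = a (ρ_m − ρ_c).
a = d (ρ_c − ρ_w)/(ρ_m − ρ_c) = 3.36 km × 1.64/0.55 = 10 km.

10 km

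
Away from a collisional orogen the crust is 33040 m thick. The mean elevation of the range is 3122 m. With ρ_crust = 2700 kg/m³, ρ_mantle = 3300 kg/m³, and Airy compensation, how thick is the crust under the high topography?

50200 m

Root depth r = h ρ_c / (ρ_m − ρ_c) = 3122 m × 2700 / 600 = 14050 m.
Total thickness = T + h + r = 33040 m + 3122 m + 14050 m = 50200 m.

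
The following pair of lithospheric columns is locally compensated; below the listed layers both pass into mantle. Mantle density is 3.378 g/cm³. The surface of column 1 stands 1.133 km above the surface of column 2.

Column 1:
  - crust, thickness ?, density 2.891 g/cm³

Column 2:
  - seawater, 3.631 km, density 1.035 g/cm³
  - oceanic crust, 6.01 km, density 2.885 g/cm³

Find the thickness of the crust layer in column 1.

Take the compensation level at the base of the deeper column (depth z_c below the surface of column 1) and equate Σ ρ_i t_i down to z_c; mantle fills any gap and the z_c terms cancel.
Column 1: x×2.891 + (z_c − 0 − x)×3.378
Column 2: 1.133×0 + 3.631×1.035 + 6.01×2.885 + (z_c − 1.133 − 9.641)×3.378
The z_c×3.378 term appears on both sides and cancels. Collect the known terms of each column as K = Σ(ρt)_known − 3.378 × (depth of known layers): K_1 = 0 − 3.378×0 = 0; K_2 = 21.096935 − 3.378×(1.133 + 9.641) = −15.297637.
Balance: K_1 − x×(3.378 − 2.891) = K_2, so x = (K_1 − K_2)/(3.378 − 2.891) = 15.2976/0.487 = 31.4 km.

31.4 km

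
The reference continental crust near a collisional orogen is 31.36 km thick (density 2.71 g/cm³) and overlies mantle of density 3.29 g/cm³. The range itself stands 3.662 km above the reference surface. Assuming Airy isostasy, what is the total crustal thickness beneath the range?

Root depth r = h ρ_c / (ρ_m − ρ_c) = 3.662 km × 2.71 / 0.58 = 17.11 km.
Total thickness = T + h + r = 31.36 km + 3.662 km + 17.11 km = 52.1 km.

52.1 km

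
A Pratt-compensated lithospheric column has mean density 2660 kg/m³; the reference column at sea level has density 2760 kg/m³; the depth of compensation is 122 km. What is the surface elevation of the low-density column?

4.59 km

ρ_ref D = ρ (D + h) → h = D (ρ_ref − ρ)/ρ.
h = 122 km × (2760 − 2660)/2660 = 4.59 km.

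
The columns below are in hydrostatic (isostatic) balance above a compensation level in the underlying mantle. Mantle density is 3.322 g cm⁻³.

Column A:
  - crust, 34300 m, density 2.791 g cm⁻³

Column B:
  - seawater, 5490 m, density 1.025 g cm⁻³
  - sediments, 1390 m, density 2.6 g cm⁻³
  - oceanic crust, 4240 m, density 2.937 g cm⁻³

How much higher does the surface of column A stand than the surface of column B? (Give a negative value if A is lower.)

For any compensation level in the mantle, the mantle terms cancel and isostasy reduces to e = (Σt_A − Σt_B) − (Σ(ρt)_A − Σ(ρt)_B) / ρ_m.
Σt_A = 34300 m; Σt_B = 11120 m; Σ(ρt)_A = 95731.3; Σ(ρt)_B = 21694.13 (in m·g cm⁻³).
e = (34300 − 11120) − (95731.3 − 21694.13) / 3.322 = 893 m.

893 m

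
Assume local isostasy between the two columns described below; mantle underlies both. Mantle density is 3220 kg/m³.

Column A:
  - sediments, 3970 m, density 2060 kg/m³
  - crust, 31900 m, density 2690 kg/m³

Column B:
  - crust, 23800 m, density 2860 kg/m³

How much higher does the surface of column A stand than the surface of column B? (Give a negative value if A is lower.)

For any compensation level in the mantle, the mantle terms cancel and isostasy reduces to e = (Σt_A − Σt_B) − (Σ(ρt)_A − Σ(ρt)_B) / ρ_m.
Σt_A = 35870 m; Σt_B = 23800 m; Σ(ρt)_A = 93989200; Σ(ρt)_B = 68068000 (in m·kg/m³).
e = (35870 − 23800) − (93989200 − 68068000) / 3220 = 4020 m.

4020 m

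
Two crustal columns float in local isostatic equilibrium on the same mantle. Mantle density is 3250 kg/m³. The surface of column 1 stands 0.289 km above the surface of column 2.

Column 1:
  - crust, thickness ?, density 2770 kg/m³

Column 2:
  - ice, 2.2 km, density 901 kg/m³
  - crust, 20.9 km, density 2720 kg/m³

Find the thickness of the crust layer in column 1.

35.8 km

Take the compensation level at the base of the deeper column (depth z_c below the surface of column 1) and equate Σ ρ_i t_i down to z_c; mantle fills any gap and the z_c terms cancel.
Column 1: x×2770 + (z_c − 0 − x)×3250
Column 2: 0.289×0 + 2.2×901 + 20.9×2720 + (z_c − 0.289 − 23.1)×3250
The z_c×3250 term appears on both sides and cancels. Collect the known terms of each column as K = Σ(ρt)_known − 3250 × (depth of known layers): K_1 = 0 − 3250×0 = 0; K_2 = 58830.2 − 3250×(0.289 + 23.1) = −17184.05.
Balance: K_1 − x×(3250 − 2770) = K_2, so x = (K_1 − K_2)/(3250 − 2770) = 17184/480 = 35.8 km.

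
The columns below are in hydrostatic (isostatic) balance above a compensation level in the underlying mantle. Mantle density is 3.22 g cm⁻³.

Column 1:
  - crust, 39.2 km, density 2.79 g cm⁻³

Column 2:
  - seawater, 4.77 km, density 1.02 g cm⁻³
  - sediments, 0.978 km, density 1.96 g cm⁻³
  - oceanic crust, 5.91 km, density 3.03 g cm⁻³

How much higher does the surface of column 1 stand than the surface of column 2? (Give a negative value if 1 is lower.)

For any compensation level in the mantle, the mantle terms cancel and isostasy reduces to e = (Σt_1 − Σt_2) − (Σ(ρt)_1 − Σ(ρt)_2) / ρ_m.
Σt_1 = 39.2 km; Σt_2 = 11.658 km; Σ(ρt)_1 = 109.368; Σ(ρt)_2 = 24.68958 (in km·g cm⁻³).
e = (39.2 − 11.658) − (109.368 − 24.68958) / 3.22 = 1.24 km.

1.24 km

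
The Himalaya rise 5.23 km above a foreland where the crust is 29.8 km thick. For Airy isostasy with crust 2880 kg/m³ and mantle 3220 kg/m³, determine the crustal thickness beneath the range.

79.3 km

Root depth r = h ρ_c / (ρ_m − ρ_c) = 5.23 km × 2880 / 340 = 44.3 km.
Total thickness = T + h + r = 29.8 km + 5.23 km + 44.3 km = 79.3 km.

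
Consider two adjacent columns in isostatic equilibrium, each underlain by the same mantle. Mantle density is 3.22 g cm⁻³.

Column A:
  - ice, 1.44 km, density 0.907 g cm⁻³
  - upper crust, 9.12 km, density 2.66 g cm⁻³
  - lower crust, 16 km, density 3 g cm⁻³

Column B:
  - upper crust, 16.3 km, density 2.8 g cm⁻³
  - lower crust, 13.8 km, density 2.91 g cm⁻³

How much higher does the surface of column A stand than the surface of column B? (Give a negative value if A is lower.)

0.259 km

For any compensation level in the mantle, the mantle terms cancel and isostasy reduces to e = (Σt_A − Σt_B) − (Σ(ρt)_A − Σ(ρt)_B) / ρ_m.
Σt_A = 26.56 km; Σt_B = 30.1 km; Σ(ρt)_A = 73.56528; Σ(ρt)_B = 85.798 (in km·g cm⁻³).
e = (26.56 − 30.1) − (73.56528 − 85.798) / 3.22 = 0.259 km.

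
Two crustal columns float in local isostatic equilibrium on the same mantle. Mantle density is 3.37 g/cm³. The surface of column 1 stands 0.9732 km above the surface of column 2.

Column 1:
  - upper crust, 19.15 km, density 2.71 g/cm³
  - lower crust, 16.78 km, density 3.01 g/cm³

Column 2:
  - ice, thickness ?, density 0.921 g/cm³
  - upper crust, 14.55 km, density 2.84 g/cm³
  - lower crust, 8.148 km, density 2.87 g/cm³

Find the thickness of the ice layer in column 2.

1.48 km

Take the compensation level at the base of the deeper column (depth z_c below the surface of column 1) and equate Σ ρ_i t_i down to z_c; mantle fills any gap and the z_c terms cancel.
Column 1: 19.15×2.71 + 16.78×3.01 + (z_c − 35.93)×3.37
Column 2: 0.9732×0 + x×0.921 + 14.55×2.84 + 8.148×2.87 + (z_c − 0.9732 − 22.698 − x)×3.37
The z_c×3.37 term appears on both sides and cancels. Collect the known terms of each column as K = Σ(ρt)_known − 3.37 × (depth of known layers): K_1 = 102.4043 − 3.37×35.93 = −18.6798; K_2 = 64.70676 − 3.37×(0.9732 + 22.698) = −15.065184.
Balance: K_1 = K_2 − x×(3.37 − 0.921), so x = (K_2 − K_1)/(3.37 − 0.921) = 3.61462/2.449 = 1.48 km.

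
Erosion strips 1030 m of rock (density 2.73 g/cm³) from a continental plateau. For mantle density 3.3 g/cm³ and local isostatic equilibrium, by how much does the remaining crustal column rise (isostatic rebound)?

852 m

Unloading: uplift u = e ρ_c/ρ_m = 1030 m × 2.73/3.3 = 852 m.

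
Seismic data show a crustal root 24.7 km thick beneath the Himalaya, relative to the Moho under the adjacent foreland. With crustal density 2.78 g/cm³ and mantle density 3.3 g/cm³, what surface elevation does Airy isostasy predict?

4.62 km

For local isostatic compensation: ρ_c h = (ρ_m − ρ_c) r.
h = r (ρ_m − ρ_c) / ρ_c = 24.7 km × (3.3 − 2.78) / 2.78 = 4.62 km.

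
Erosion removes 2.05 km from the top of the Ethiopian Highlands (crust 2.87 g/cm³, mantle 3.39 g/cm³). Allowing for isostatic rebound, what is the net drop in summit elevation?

0.314 km

Rebound u = e ρ_c/ρ_m = 2.05 km × 2.87/3.39 = 1.736 km.
Net surface drop = e − u = 2.05 km − 1.736 km = e (ρ_m − ρ_c)/ρ_m = 0.314 km.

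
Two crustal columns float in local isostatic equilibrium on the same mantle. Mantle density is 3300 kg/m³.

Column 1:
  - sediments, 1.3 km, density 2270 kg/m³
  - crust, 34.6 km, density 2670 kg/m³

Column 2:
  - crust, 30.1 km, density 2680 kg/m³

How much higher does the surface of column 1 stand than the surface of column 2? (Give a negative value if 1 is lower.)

1.36 km

For any compensation level in the mantle, the mantle terms cancel and isostasy reduces to e = (Σt_1 − Σt_2) − (Σ(ρt)_1 − Σ(ρt)_2) / ρ_m.
Σt_1 = 35.9 km; Σt_2 = 30.1 km; Σ(ρt)_1 = 95333; Σ(ρt)_2 = 80668 (in km·kg/m³).
e = (35.9 − 30.1) − (95333 − 80668) / 3300 = 1.36 km.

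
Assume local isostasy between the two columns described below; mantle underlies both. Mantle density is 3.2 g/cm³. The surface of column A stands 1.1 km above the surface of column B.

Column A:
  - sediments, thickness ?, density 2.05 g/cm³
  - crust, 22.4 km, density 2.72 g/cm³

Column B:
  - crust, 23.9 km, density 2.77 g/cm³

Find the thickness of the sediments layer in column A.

2.65 km

Take the compensation level at the base of the deeper column (depth z_c below the surface of column A) and equate Σ ρ_i t_i down to z_c; mantle fills any gap and the z_c terms cancel.
Column A: x×2.05 + 22.4×2.72 + (z_c − 22.4 − x)×3.2
Column B: 1.1×0 + 23.9×2.77 + (z_c − 1.1 − 23.9)×3.2
The z_c×3.2 term appears on both sides and cancels. Collect the known terms of each column as K = Σ(ρt)_known − 3.2 × (depth of known layers): K_A = 60.928 − 3.2×22.4 = −10.752; K_B = 66.203 − 3.2×(1.1 + 23.9) = −13.797.
Balance: K_A − x×(3.2 − 2.05) = K_B, so x = (K_A − K_B)/(3.2 − 2.05) = 3.045/1.15 = 2.65 km.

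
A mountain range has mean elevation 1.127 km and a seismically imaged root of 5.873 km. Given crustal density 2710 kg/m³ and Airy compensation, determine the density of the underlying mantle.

Airy balance: ρ_c h = (ρ_m − ρ_c) r → ρ_m = ρ_c (1 + h/r).
ρ_m = 2710 × (1 + 1.127 km/5.873 km) = 3230 kg/m³.

3230 kg/m³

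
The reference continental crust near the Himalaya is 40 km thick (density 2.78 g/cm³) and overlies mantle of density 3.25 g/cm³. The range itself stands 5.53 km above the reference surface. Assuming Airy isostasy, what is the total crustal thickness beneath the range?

78.2 km

Root depth r = h ρ_c / (ρ_m − ρ_c) = 5.53 km × 2.78 / 0.47 = 32.71 km.
Total thickness = T + h + r = 40 km + 5.53 km + 32.71 km = 78.2 km.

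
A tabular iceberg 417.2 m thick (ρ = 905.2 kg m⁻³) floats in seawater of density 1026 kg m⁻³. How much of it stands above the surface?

Floating equilibrium: submerged depth d = t ρ_obj/ρ_fluid = 417.2 m × 905.2/1026 = 368.1 m.
Freeboard = t − d = 417.2 m − 368.1 m = 49.1 m.

49.1 m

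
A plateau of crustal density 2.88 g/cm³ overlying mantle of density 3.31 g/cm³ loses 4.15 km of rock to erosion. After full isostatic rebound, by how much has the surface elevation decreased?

0.539 km

Rebound u = e ρ_c/ρ_m = 4.15 km × 2.88/3.31 = 3.611 km.
Net surface drop = e − u = 4.15 km − 3.611 km = e (ρ_m − ρ_c)/ρ_m = 0.539 km.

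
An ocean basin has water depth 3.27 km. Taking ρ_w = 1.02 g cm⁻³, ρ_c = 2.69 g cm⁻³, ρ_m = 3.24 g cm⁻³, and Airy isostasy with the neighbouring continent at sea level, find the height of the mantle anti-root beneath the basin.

9.93 km

For local isostatic compensation: replacing crust with seawater at the top is compensated by replacing crust with mantle at the base: d (ρ_c − ρ_w) = a (ρ_m − ρ_c).
a = d (ρ_c − ρ_w)/(ρ_m − ρ_c) = 3.27 km × 1.67/0.55 = 9.93 km.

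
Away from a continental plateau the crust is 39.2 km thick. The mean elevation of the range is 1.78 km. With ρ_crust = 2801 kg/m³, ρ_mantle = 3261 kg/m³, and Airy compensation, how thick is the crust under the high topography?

Root depth r = h ρ_c / (ρ_m − ρ_c) = 1.78 km × 2801 / 460 = 10.84 km.
Total thickness = T + h + r = 39.2 km + 1.78 km + 10.84 km = 51.8 km.

51.8 km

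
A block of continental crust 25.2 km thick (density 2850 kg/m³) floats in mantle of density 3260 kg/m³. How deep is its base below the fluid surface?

Draft d = t ρ_obj/ρ_fluid = 25.2 km × 2850/3260 = 22 km.

22 km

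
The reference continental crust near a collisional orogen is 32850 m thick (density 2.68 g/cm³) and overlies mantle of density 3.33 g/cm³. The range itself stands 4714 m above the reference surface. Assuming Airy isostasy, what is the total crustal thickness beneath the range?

Root depth r = h ρ_c / (ρ_m − ρ_c) = 4714 m × 2.68 / 0.65 = 19440 m.
Total thickness = T + h + r = 32850 m + 4714 m + 19440 m = 57000 m.

57000 m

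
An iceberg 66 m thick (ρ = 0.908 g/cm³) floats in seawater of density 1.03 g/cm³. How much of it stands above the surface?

Floating equilibrium: submerged depth d = t ρ_obj/ρ_fluid = 66 m × 0.908/1.03 = 58.18 m.
Freeboard = t − d = 66 m − 58.18 m = 7.82 m.

7.82 m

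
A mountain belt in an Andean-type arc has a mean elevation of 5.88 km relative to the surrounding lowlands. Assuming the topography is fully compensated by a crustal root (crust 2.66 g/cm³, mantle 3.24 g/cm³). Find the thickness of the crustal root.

Equating mass per unit area of the two columns: the weight of the topography is balanced by the buoyancy of the root, ρ_c h = (ρ_m − ρ_c) r.
r = h · ρ_c / (ρ_m − ρ_c) = 5.88 km × 2.66 / (3.24 − 2.66) = 27 km.

27 km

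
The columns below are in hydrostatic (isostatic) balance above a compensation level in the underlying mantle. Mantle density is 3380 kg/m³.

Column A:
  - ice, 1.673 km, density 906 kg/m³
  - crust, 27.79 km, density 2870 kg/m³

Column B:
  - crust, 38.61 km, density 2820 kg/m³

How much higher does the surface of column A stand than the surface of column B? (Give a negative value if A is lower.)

For any compensation level in the mantle, the mantle terms cancel and isostasy reduces to e = (Σt_A − Σt_B) − (Σ(ρt)_A − Σ(ρt)_B) / ρ_m.
Σt_A = 29.463 km; Σt_B = 38.61 km; Σ(ρt)_A = 81273.038; Σ(ρt)_B = 108880.2 (in km·kg/m³).
e = (29.463 − 38.61) − (81273.038 − 108880.2) / 3380 = −0.979 km.

−0.979 km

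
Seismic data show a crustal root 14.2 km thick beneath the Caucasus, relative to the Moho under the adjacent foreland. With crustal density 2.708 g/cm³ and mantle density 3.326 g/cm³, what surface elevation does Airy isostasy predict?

In Airy isostatic equilibrium: ρ_c h = (ρ_m − ρ_c) r.
h = r (ρ_m − ρ_c) / ρ_c = 14.2 km × (3.326 − 2.708) / 2.708 = 3.24 km.

3.24 km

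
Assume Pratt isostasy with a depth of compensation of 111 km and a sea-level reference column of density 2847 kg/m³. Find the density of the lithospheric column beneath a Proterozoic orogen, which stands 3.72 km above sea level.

2750 kg/m³

Pratt balance: ρ_ref D = ρ (D + h).
ρ = ρ_ref D/(D + h) = 2847 × 111 km/(111 km + 3.72 km) = 2750 kg/m³.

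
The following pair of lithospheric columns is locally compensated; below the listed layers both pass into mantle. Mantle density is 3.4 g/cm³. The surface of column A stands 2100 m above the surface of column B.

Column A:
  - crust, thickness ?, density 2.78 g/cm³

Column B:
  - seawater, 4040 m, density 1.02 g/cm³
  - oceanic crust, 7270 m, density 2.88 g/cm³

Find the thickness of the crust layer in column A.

33100 m

Take the compensation level at the base of the deeper column (depth z_c below the surface of column A) and equate Σ ρ_i t_i down to z_c; mantle fills any gap and the z_c terms cancel.
Column A: x×2.78 + (z_c − 0 − x)×3.4
Column B: 2100×0 + 4040×1.02 + 7270×2.88 + (z_c − 2100 − 11310)×3.4
The z_c×3.4 term appears on both sides and cancels. Collect the known terms of each column as K = Σ(ρt)_known − 3.4 × (depth of known layers): K_A = 0 − 3.4×0 = 0; K_B = 25058.4 − 3.4×(2100 + 11310) = −20535.6.
Balance: K_A − x×(3.4 − 2.78) = K_B, so x = (K_A − K_B)/(3.4 − 2.78) = 20535.6/0.62 = 33100 m.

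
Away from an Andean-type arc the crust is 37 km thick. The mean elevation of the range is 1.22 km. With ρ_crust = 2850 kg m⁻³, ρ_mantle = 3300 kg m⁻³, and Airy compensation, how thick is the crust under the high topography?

45.9 km

Root depth r = h ρ_c / (ρ_m − ρ_c) = 1.22 km × 2850 / 450 = 7.727 km.
Total thickness = T + h + r = 37 km + 1.22 km + 7.727 km = 45.9 km.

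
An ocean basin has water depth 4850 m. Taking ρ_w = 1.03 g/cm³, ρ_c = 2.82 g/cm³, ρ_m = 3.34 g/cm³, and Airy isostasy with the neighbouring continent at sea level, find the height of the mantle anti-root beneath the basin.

In Airy isostatic equilibrium: replacing crust with seawater at the top is compensated by replacing crust with mantle at the base: d (ρ_c − ρ_w) = a (ρ_m − ρ_c).
a = d (ρ_c − ρ_w)/(ρ_m − ρ_c) = 4850 m × 1.79/0.52 = 16700 m.

16700 m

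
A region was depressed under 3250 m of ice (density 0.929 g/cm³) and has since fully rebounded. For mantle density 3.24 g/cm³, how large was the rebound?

Removing the load lets mantle flow back in; uplift u satisfies ρ_ice t = ρ_m u.
u = t ρ_ice/ρ_m = 3250 m × 0.929/3.24 = 932 m.

932 m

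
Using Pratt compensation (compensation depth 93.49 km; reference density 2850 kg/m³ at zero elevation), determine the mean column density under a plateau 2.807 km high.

2770 kg/m³

Pratt balance: ρ_ref D = ρ (D + h).
ρ = ρ_ref D/(D + h) = 2850 × 93.49 km/(93.49 km + 2.807 km) = 2770 kg/m³.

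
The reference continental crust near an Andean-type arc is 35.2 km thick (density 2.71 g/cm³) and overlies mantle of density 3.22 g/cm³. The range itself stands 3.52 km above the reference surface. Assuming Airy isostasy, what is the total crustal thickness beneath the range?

57.4 km

Root depth r = h ρ_c / (ρ_m − ρ_c) = 3.52 km × 2.71 / 0.51 = 18.7 km.
Total thickness = T + h + r = 35.2 km + 3.52 km + 18.7 km = 57.4 km.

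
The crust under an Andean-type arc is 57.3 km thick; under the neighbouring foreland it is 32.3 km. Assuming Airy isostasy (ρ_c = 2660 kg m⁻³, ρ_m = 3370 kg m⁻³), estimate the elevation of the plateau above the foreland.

5.27 km

Excess crust Δ = 57.3 km − 32.3 km = 25 km, split between elevation h and root r with h + r = Δ.
Airy balance ρ_c h = (ρ_m − ρ_c) r gives r = h ρ_c/(ρ_m − ρ_c), so h (1 + ρ_c/(ρ_m − ρ_c)) = Δ, i.e. h = Δ (ρ_m − ρ_c)/ρ_m.
h = 25 km × 710/3370 = 5.27 km.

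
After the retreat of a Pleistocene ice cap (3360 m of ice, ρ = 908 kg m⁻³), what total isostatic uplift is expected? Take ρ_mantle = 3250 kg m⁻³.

Removing the load lets mantle flow back in; uplift u satisfies ρ_ice t = ρ_m u.
u = t ρ_ice/ρ_m = 3360 m × 908/3250 = 939 m.

939 m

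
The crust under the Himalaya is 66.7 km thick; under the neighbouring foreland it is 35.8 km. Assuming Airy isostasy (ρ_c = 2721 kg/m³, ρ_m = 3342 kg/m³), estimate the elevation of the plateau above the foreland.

Excess crust Δ = 66.7 km − 35.8 km = 30.9 km, split between elevation h and root r with h + r = Δ.
Airy balance ρ_c h = (ρ_m − ρ_c) r gives r = h ρ_c/(ρ_m − ρ_c), so h (1 + ρ_c/(ρ_m − ρ_c)) = Δ, i.e. h = Δ (ρ_m − ρ_c)/ρ_m.
h = 30.9 km × 621/3342 = 5.74 km.

5.74 km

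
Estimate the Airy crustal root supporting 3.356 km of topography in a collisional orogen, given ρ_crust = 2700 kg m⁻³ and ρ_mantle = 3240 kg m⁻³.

In Airy isostatic equilibrium: the weight of the topography is balanced by the buoyancy of the root, ρ_c h = (ρ_m − ρ_c) r.
r = h · ρ_c / (ρ_m − ρ_c) = 3.356 km × 2700 / (3240 − 2700) = 16.8 km.

16.8 km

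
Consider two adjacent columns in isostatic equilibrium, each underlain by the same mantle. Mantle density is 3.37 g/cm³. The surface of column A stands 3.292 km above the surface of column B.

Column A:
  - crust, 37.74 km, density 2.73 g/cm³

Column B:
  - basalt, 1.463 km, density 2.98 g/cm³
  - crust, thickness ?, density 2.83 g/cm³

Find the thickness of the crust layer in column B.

23.1 km

Take the compensation level at the base of the deeper column (depth z_c below the surface of column A) and equate Σ ρ_i t_i down to z_c; mantle fills any gap and the z_c terms cancel.
Column A: 37.74×2.73 + (z_c − 37.74)×3.37
Column B: 3.292×0 + 1.463×2.98 + x×2.83 + (z_c − 3.292 − 1.463 − x)×3.37
The z_c×3.37 term appears on both sides and cancels. Collect the known terms of each column as K = Σ(ρt)_known − 3.37 × (depth of known layers): K_A = 103.0302 − 3.37×37.74 = −24.1536; K_B = 4.35974 − 3.37×(3.292 + 1.463) = −11.66461.
Balance: K_A = K_B − x×(3.37 − 2.83), so x = (K_B − K_A)/(3.37 − 2.83) = 12.489/0.54 = 23.1 km.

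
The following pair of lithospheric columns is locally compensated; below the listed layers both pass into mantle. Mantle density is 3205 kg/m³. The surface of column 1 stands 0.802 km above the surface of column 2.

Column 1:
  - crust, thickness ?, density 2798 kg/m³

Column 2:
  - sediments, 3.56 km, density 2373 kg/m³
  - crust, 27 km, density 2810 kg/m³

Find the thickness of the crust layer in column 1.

Take the compensation level at the base of the deeper column (depth z_c below the surface of column 1) and equate Σ ρ_i t_i down to z_c; mantle fills any gap and the z_c terms cancel.
Column 1: x×2798 + (z_c − 0 − x)×3205
Column 2: 0.802×0 + 3.56×2373 + 27×2810 + (z_c − 0.802 − 30.56)×3205
The z_c×3205 term appears on both sides and cancels. Collect the known terms of each column as K = Σ(ρt)_known − 3205 × (depth of known layers): K_1 = 0 − 3205×0 = 0; K_2 = 84317.88 − 3205×(0.802 + 30.56) = −16197.33.
Balance: K_1 − x×(3205 − 2798) = K_2, so x = (K_1 − K_2)/(3205 − 2798) = 16197.3/407 = 39.8 km.

39.8 km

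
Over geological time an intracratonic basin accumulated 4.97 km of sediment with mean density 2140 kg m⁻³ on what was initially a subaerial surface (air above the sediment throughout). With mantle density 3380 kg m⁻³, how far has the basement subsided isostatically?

Subaerial load: s = t ρ_sed / ρ_m = 4.97 km × 2140/3380 = 3.15 km.

3.15 km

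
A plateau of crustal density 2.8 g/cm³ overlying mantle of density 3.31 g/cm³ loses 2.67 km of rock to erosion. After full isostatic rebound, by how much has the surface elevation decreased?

0.411 km

Rebound u = e ρ_c/ρ_m = 2.67 km × 2.8/3.31 = 2.259 km.
Net surface drop = e − u = 2.67 km − 2.259 km = e (ρ_m − ρ_c)/ρ_m = 0.411 km.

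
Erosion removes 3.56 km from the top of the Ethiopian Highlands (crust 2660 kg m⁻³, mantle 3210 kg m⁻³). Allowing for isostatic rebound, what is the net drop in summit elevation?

0.61 km

Rebound u = e ρ_c/ρ_m = 3.56 km × 2660/3210 = 2.95 km.
Net surface drop = e − u = 3.56 km − 2.95 km = e (ρ_m − ρ_c)/ρ_m = 0.61 km.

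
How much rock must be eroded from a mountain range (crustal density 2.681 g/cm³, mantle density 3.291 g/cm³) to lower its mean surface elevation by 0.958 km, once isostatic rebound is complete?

Net drop Δ = e − u = e − e ρ_c/ρ_m = e (ρ_m − ρ_c)/ρ_m.
e = Δ ρ_m/(ρ_m − ρ_c) = 0.958 km × 3.291/0.61 = 5.17 km.

5.17 km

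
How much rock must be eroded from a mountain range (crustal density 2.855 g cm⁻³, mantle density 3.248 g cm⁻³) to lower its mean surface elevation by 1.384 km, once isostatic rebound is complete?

Net drop Δ = e − u = e − e ρ_c/ρ_m = e (ρ_m − ρ_c)/ρ_m.
e = Δ ρ_m/(ρ_m − ρ_c) = 1.384 km × 3.248/0.393 = 11.4 km.

11.4 km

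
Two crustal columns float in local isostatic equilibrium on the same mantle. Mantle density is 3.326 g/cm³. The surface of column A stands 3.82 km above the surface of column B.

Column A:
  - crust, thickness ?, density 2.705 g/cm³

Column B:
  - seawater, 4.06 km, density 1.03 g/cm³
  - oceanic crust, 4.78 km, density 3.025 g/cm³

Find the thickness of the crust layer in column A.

37.8 km

Take the compensation level at the base of the deeper column (depth z_c below the surface of column A) and equate Σ ρ_i t_i down to z_c; mantle fills any gap and the z_c terms cancel.
Column A: x×2.705 + (z_c − 0 − x)×3.326
Column B: 3.82×0 + 4.06×1.03 + 4.78×3.025 + (z_c − 3.82 − 8.84)×3.326
The z_c×3.326 term appears on both sides and cancels. Collect the known terms of each column as K = Σ(ρt)_known − 3.326 × (depth of known layers): K_A = 0 − 3.326×0 = 0; K_B = 18.6413 − 3.326×(3.82 + 8.84) = −23.46586.
Balance: K_A − x×(3.326 − 2.705) = K_B, so x = (K_A − K_B)/(3.326 − 2.705) = 23.4659/0.621 = 37.8 km.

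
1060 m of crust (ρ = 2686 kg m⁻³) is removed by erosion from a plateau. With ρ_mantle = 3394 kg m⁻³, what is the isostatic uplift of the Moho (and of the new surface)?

Unloading: uplift u = e ρ_c/ρ_m = 1060 m × 2686/3394 = 839 m.

839 m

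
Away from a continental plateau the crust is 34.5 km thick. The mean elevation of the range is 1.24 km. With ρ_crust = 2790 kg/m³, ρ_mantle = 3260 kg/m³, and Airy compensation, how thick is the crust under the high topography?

Root depth r = h ρ_c / (ρ_m − ρ_c) = 1.24 km × 2790 / 470 = 7.361 km.
Total thickness = T + h + r = 34.5 km + 1.24 km + 7.361 km = 43.1 km.

43.1 km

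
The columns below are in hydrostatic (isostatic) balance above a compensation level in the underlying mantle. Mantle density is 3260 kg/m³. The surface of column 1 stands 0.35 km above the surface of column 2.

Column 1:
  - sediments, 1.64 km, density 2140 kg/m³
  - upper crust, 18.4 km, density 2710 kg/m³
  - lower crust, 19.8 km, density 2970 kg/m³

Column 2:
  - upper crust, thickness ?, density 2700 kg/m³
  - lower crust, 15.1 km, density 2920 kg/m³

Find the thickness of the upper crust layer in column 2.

20.4 km

Take the compensation level at the base of the deeper column (depth z_c below the surface of column 1) and equate Σ ρ_i t_i down to z_c; mantle fills any gap and the z_c terms cancel.
Column 1: 1.64×2140 + 18.4×2710 + 19.8×2970 + (z_c − 39.84)×3260
Column 2: 0.35×0 + x×2700 + 15.1×2920 + (z_c − 0.35 − 15.1 − x)×3260
The z_c×3260 term appears on both sides and cancels. Collect the known terms of each column as K = Σ(ρt)_known − 3260 × (depth of known layers): K_1 = 112179.6 − 3260×39.84 = −17698.8; K_2 = 44092 − 3260×(0.35 + 15.1) = −6275.
Balance: K_1 = K_2 − x×(3260 − 2700), so x = (K_2 − K_1)/(3260 − 2700) = 11423.8/560 = 20.4 km.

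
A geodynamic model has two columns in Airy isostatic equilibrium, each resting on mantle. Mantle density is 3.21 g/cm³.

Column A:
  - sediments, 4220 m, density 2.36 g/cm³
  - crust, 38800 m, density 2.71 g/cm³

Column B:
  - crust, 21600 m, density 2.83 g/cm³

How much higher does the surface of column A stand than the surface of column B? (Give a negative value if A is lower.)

4600 m

For any compensation level in the mantle, the mantle terms cancel and isostasy reduces to e = (Σt_A − Σt_B) − (Σ(ρt)_A − Σ(ρt)_B) / ρ_m.
Σt_A = 43020 m; Σt_B = 21600 m; Σ(ρt)_A = 115107.2; Σ(ρt)_B = 61128 (in m·g/cm³).
e = (43020 − 21600) − (115107.2 − 61128) / 3.21 = 4600 m.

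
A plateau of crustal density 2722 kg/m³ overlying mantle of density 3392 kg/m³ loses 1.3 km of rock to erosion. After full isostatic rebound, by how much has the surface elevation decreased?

0.257 km

Rebound u = e ρ_c/ρ_m = 1.3 km × 2722/3392 = 1.043 km.
Net surface drop = e − u = 1.3 km − 1.043 km = e (ρ_m − ρ_c)/ρ_m = 0.257 km.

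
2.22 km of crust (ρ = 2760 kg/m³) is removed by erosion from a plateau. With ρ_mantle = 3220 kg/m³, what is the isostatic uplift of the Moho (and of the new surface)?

1.9 km

Unloading: uplift u = e ρ_c/ρ_m = 2.22 km × 2760/3220 = 1.9 km.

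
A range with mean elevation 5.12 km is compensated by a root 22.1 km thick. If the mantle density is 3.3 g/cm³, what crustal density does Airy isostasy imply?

2.68 g/cm³

ρ_c h = (ρ_m − ρ_c) r → ρ_c (h + r) = ρ_m r → ρ_c = ρ_m r / (h + r).
ρ_c = 3.3 × 22.1 km / (5.12 km + 22.1 km) = 2.68 g/cm³.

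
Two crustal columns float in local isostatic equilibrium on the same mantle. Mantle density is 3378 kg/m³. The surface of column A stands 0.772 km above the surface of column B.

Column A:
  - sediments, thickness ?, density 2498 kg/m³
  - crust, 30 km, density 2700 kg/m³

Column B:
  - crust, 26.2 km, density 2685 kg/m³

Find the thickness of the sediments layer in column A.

0.482 km

Take the compensation level at the base of the deeper column (depth z_c below the surface of column A) and equate Σ ρ_i t_i down to z_c; mantle fills any gap and the z_c terms cancel.
Column A: x×2498 + 30×2700 + (z_c − 30 − x)×3378
Column B: 0.772×0 + 26.2×2685 + (z_c − 0.772 − 26.2)×3378
The z_c×3378 term appears on both sides and cancels. Collect the known terms of each column as K = Σ(ρt)_known − 3378 × (depth of known layers): K_A = 81000 − 3378×30 = −20340; K_B = 70347 − 3378×(0.772 + 26.2) = −20764.416.
Balance: K_A − x×(3378 − 2498) = K_B, so x = (K_A − K_B)/(3378 − 2498) = 424.416/880 = 0.482 km.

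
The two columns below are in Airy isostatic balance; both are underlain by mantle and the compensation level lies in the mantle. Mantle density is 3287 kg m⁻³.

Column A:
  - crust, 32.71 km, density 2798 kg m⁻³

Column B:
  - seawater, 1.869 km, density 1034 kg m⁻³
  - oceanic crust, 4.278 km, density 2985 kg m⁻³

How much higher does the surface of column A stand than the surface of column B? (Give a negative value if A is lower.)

3.19 km

For any compensation level in the mantle, the mantle terms cancel and isostasy reduces to e = (Σt_A − Σt_B) − (Σ(ρt)_A − Σ(ρt)_B) / ρ_m.
Σt_A = 32.71 km; Σt_B = 6.147 km; Σ(ρt)_A = 91522.58; Σ(ρt)_B = 14702.376 (in km·kg m⁻³).
e = (32.71 − 6.147) − (91522.58 − 14702.376) / 3287 = 3.19 km.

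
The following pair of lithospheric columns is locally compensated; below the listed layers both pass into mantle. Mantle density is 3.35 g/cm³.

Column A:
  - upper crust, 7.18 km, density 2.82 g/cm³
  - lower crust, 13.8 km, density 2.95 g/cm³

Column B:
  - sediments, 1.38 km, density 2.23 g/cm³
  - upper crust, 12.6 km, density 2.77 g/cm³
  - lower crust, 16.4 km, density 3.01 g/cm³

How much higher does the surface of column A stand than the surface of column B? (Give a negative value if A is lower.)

For any compensation level in the mantle, the mantle terms cancel and isostasy reduces to e = (Σt_A − Σt_B) − (Σ(ρt)_A − Σ(ρt)_B) / ρ_m.
Σt_A = 20.98 km; Σt_B = 30.38 km; Σ(ρt)_A = 60.9576; Σ(ρt)_B = 87.3434 (in km·g/cm³).
e = (20.98 − 30.38) − (60.9576 − 87.3434) / 3.35 = −1.52 km.

−1.52 km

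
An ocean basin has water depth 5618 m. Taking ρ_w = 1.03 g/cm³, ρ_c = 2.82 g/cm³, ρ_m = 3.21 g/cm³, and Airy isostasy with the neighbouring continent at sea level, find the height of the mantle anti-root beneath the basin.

Balancing pressure at the compensation depth: replacing crust with seawater at the top is compensated by replacing crust with mantle at the base: d (ρ_c − ρ_w) = a (ρ_m − ρ_c).
a = d (ρ_c − ρ_w)/(ρ_m − ρ_c) = 5618 m × 1.79/0.39 = 25800 m.

25800 m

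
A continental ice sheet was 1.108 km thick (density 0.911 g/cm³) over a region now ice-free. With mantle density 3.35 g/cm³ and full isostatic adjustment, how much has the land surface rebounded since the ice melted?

0.301 km

Removing the load lets mantle flow back in; uplift u satisfies ρ_ice t = ρ_m u.
u = t ρ_ice/ρ_m = 1.108 km × 0.911/3.35 = 0.301 km.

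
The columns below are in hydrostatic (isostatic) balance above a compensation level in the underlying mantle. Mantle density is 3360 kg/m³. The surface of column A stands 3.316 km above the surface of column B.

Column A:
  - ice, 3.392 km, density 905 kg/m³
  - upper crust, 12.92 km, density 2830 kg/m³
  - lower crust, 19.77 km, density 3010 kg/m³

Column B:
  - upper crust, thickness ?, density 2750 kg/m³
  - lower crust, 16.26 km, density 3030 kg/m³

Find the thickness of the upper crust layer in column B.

9.16 km

Take the compensation level at the base of the deeper column (depth z_c below the surface of column A) and equate Σ ρ_i t_i down to z_c; mantle fills any gap and the z_c terms cancel.
Column A: 3.392×905 + 12.92×2830 + 19.77×3010 + (z_c − 36.082)×3360
Column B: 3.316×0 + x×2750 + 16.26×3030 + (z_c − 3.316 − 16.26 − x)×3360
The z_c×3360 term appears on both sides and cancels. Collect the known terms of each column as K = Σ(ρt)_known − 3360 × (depth of known layers): K_A = 99141.06 − 3360×36.082 = −22094.46; K_B = 49267.8 − 3360×(3.316 + 16.26) = −16507.56.
Balance: K_A = K_B − x×(3360 − 2750), so x = (K_B − K_A)/(3360 − 2750) = 5586.9/610 = 9.16 km.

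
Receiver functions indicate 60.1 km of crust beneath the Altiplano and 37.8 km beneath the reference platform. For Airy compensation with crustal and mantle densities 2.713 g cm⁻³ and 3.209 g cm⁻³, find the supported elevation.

Excess crust Δ = 60.1 km − 37.8 km = 22.3 km, split between elevation h and root r with h + r = Δ.
Airy balance ρ_c h = (ρ_m − ρ_c) r gives r = h ρ_c/(ρ_m − ρ_c), so h (1 + ρ_c/(ρ_m − ρ_c)) = Δ, i.e. h = Δ (ρ_m − ρ_c)/ρ_m.
h = 22.3 km × 0.496/3.209 = 3.45 km.

3.45 km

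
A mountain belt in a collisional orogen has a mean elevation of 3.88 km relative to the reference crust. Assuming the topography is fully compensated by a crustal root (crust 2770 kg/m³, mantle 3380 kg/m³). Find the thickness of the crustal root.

In Airy isostatic equilibrium: the weight of the topography is balanced by the buoyancy of the root, ρ_c h = (ρ_m − ρ_c) r.
r = h · ρ_c / (ρ_m − ρ_c) = 3.88 km × 2770 / (3380 − 2770) = 17.6 km.

17.6 km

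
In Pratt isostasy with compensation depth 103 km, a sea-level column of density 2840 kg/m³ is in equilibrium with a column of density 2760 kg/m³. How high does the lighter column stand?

2.99 km

ρ_ref D = ρ (D + h) → h = D (ρ_ref − ρ)/ρ.
h = 103 km × (2840 − 2760)/2760 = 2.99 km.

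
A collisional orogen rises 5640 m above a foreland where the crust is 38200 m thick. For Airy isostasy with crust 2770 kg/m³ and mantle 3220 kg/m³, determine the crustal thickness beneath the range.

78600 m

Root depth r = h ρ_c / (ρ_m − ρ_c) = 5640 m × 2770 / 450 = 34720 m.
Total thickness = T + h + r = 38200 m + 5640 m + 34720 m = 78600 m.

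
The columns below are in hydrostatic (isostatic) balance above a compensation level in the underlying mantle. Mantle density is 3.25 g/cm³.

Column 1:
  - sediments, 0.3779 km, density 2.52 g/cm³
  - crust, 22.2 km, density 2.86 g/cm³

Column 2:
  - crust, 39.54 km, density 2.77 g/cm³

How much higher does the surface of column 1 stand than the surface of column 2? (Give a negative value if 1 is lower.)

For any compensation level in the mantle, the mantle terms cancel and isostasy reduces to e = (Σt_1 − Σt_2) − (Σ(ρt)_1 − Σ(ρt)_2) / ρ_m.
Σt_1 = 22.5779 km; Σt_2 = 39.54 km; Σ(ρt)_1 = 64.444308; Σ(ρt)_2 = 109.5258 (in km·g/cm³).
e = (22.5779 − 39.54) − (64.444308 − 109.5258) / 3.25 = −3.09 km.

−3.09 km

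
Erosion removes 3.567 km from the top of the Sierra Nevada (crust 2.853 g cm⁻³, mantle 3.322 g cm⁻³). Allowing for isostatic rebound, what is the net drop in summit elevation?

Rebound u = e ρ_c/ρ_m = 3.567 km × 2.853/3.322 = 3.063 km.
Net surface drop = e − u = 3.567 km − 3.063 km = e (ρ_m − ρ_c)/ρ_m = 0.504 km.

0.504 km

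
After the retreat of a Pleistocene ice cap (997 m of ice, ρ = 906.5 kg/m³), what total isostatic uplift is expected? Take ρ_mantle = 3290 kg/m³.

Removing the load lets mantle flow back in; uplift u satisfies ρ_ice t = ρ_m u.
u = t ρ_ice/ρ_m = 997 m × 906.5/3290 = 275 m.

275 m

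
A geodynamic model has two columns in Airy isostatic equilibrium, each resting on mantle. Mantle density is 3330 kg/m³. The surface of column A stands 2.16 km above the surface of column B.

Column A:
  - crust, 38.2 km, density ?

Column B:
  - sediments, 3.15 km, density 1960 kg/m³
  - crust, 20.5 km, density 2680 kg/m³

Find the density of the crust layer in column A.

Take the compensation level at the base of the deeper column (depth z_c below the surface of column A) and equate Σ ρ_i t_i down to z_c; mantle fills any gap and the z_c terms cancel.
Column A: 38.2×ρ + (z_c − 38.2)×3330
Column B: 2.16×0 + 3.15×1960 + 20.5×2680 + (z_c − 2.16 − 23.65)×3330
The z_c×3330 term appears on both sides and cancels. Collect the known terms of each column as K = Σ(ρt)_known − 3330 × (depth of known layers): K_A = 0 − 3330×38.2 = −127206; K_B = 61114 − 3330×(2.16 + 23.65) = −24833.3.
Balance: K_A + 38.2×ρ = K_B, so ρ = (K_B − K_A)/38.2 = 102373/38.2 = 2680 kg/m³.

2680 kg/m³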